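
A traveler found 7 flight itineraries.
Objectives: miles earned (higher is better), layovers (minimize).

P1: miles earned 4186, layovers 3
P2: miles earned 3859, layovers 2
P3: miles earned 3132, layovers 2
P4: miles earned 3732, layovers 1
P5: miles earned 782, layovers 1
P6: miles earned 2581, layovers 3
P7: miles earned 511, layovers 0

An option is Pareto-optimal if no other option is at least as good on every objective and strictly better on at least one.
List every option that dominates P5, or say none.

P4: miles earned 3732≥782, layovers 1≤1 — dominates P5.
Others (P1, P2, P3, P6, P7) are each worse than P5 on at least one objective.

P4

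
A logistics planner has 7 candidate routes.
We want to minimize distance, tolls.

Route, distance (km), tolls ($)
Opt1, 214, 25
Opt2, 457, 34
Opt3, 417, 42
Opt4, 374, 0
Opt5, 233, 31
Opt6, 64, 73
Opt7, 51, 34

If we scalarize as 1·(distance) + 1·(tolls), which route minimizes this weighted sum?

Opt1: 1·214 + 1·25 = 239
Opt2: 1·457 + 1·34 = 491
Opt3: 1·417 + 1·42 = 459
Opt4: 1·374 + 1·0 = 374
Opt5: 1·233 + 1·31 = 264
Opt6: 1·64 + 1·73 = 137
Opt7: 1·51 + 1·34 = 85
Lowest: Opt7 at 85.

Opt7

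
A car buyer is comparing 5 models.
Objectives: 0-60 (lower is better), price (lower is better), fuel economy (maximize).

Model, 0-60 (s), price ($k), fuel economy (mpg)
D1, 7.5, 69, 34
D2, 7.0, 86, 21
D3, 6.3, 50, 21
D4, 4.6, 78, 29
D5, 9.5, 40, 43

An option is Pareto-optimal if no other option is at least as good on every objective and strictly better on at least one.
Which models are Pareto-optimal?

D1, D3, D4, D5

D1: not dominated.
D2: dominated by D3 (0-60 6.3≤7.0, price 50≤86, fuel economy 21≥21).
D3: not dominated.
D4: not dominated (best 0-60).
D5: not dominated (best price).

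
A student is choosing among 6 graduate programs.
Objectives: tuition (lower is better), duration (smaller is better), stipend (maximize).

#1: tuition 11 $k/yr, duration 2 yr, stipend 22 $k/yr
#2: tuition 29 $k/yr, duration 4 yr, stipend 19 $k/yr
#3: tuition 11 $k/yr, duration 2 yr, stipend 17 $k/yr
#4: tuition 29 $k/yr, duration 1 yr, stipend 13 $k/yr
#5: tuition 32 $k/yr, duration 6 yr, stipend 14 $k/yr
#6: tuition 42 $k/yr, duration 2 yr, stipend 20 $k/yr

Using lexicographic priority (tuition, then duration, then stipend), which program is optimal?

First minimize tuition: best is 11, kept {#1, #3}.
Then minimize duration: best is 2, kept {#1, #3}.
Then maximize stipend: best is 22, kept {#1}.

#1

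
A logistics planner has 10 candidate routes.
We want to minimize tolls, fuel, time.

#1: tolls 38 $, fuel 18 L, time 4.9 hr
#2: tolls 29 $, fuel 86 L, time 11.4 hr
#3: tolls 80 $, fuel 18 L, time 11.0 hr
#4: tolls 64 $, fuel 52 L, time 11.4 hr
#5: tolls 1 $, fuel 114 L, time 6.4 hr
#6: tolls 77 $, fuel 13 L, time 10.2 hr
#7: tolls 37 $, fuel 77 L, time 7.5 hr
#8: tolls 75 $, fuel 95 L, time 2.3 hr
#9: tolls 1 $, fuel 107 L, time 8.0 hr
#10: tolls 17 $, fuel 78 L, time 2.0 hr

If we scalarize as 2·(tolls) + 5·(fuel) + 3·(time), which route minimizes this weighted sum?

#1

#1: 2·38 + 5·18 + 3·4.9 = 180.7
#2: 2·29 + 5·86 + 3·11.4 = 522.2
#3: 2·80 + 5·18 + 3·11.0 = 283.0
#4: 2·64 + 5·52 + 3·11.4 = 422.2
#5: 2·1 + 5·114 + 3·6.4 = 591.2
#6: 2·77 + 5·13 + 3·10.2 = 249.6
#7: 2·37 + 5·77 + 3·7.5 = 481.5
#8: 2·75 + 5·95 + 3·2.3 = 631.9
#9: 2·1 + 5·107 + 3·8.0 = 561.0
#10: 2·17 + 5·78 + 3·2.0 = 430.0
Lowest: #1 at 180.7.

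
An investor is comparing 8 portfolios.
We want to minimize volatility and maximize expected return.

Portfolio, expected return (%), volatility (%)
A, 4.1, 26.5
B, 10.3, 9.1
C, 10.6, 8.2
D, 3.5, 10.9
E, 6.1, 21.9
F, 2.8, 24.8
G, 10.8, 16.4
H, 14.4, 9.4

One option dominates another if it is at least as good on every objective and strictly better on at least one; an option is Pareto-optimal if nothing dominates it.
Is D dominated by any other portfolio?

Yes

B vs D: expected return 10.3≥3.5, volatility 9.1≤10.9 — B is at least as good on every objective and strictly better on at least one, so B dominates D.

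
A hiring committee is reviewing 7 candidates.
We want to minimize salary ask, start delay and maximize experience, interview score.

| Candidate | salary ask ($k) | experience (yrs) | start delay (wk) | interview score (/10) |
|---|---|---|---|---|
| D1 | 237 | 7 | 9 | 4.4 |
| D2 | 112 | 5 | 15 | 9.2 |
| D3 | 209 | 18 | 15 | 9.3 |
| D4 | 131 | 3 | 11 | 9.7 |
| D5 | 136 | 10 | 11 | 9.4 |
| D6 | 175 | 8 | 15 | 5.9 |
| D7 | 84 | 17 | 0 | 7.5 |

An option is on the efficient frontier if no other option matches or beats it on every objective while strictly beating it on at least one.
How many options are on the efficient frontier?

5

D1: dominated by D7 (salary ask 84≤237, experience 17≥7, start delay 0≤9, interview score 7.5≥4.4).
D2: not dominated.
D3: not dominated (best experience).
D4: not dominated (best interview score).
D5: not dominated.
D6: dominated by D5 (salary ask 136≤175, experience 10≥8, start delay 11≤15, interview score 9.4≥5.9).
D7: not dominated (best salary ask).
Pareto-optimal: D2, D3, D4, D5, D7 → 5.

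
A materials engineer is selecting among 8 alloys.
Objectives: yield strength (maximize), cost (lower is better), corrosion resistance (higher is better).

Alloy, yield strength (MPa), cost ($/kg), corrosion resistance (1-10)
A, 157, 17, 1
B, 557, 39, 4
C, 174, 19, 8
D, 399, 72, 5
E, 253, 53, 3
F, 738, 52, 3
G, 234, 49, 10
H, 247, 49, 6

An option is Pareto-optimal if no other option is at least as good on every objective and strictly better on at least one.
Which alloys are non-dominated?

A: not dominated (best cost).
B: not dominated.
C: not dominated.
D: not dominated.
E: dominated by B (yield strength 557≥253, cost 39≤53, corrosion resistance 4≥3).
F: not dominated (best yield strength).
G: not dominated (best corrosion resistance).
H: not dominated.

A, B, C, D, F, G, H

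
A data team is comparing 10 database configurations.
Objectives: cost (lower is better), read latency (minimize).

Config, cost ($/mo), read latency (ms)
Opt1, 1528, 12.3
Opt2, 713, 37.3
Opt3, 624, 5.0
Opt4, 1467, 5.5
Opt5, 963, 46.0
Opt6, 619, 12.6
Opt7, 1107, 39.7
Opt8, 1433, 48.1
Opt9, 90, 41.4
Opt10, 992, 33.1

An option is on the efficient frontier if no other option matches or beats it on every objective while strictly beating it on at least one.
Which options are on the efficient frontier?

Opt1: dominated by Opt3 (cost 624≤1528, read latency 5.0≤12.3).
Opt2: dominated by Opt3 (cost 624≤713, read latency 5.0≤37.3).
Opt3: not dominated (best read latency).
Opt4: dominated by Opt3 (cost 624≤1467, read latency 5.0≤5.5).
Opt5: dominated by Opt2 (cost 713≤963, read latency 37.3≤46.0).
Opt6: not dominated.
Opt7: dominated by Opt2 (cost 713≤1107, read latency 37.3≤39.7).
Opt8: dominated by Opt2 (cost 713≤1433, read latency 37.3≤48.1).
Opt9: not dominated (best cost).
Opt10: dominated by Opt3 (cost 624≤992, read latency 5.0≤33.1).

Opt3, Opt6, Opt9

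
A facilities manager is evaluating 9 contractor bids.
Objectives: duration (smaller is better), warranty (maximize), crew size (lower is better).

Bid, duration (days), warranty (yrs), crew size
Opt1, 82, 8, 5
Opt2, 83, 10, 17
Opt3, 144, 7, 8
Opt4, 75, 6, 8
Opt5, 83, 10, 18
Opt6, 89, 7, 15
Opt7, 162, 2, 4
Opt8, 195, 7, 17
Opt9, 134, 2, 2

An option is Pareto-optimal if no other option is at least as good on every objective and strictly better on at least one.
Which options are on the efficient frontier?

Opt1: not dominated.
Opt2: not dominated.
Opt3: dominated by Opt1 (duration 82≤144, warranty 8≥7, crew size 5≤8).
Opt4: not dominated (best duration).
Opt5: dominated by Opt2 (duration 83≤83, warranty 10≥10, crew size 17≤18).
Opt6: dominated by Opt1 (duration 82≤89, warranty 8≥7, crew size 5≤15).
Opt7: dominated by Opt9 (duration 134≤162, warranty 2≥2, crew size 2≤4).
Opt8: dominated by Opt1 (duration 82≤195, warranty 8≥7, crew size 5≤17).
Opt9: not dominated (best crew size).

Opt1, Opt2, Opt4, Opt9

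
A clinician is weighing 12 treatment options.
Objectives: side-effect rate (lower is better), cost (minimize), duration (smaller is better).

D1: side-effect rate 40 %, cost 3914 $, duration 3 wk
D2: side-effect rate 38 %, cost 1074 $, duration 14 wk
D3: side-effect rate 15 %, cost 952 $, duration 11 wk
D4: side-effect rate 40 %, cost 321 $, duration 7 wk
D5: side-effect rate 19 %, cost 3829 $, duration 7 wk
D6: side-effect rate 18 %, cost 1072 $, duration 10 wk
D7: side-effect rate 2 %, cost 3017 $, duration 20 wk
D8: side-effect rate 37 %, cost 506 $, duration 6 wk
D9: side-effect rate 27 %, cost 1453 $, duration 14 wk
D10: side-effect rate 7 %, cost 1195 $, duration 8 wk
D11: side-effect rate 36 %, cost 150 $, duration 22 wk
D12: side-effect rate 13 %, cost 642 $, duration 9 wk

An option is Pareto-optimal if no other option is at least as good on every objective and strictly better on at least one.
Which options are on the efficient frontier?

D1, D4, D5, D7, D8, D10, D11, D12

D1: not dominated (best duration).
D2: dominated by D3 (side-effect rate 15≤38, cost 952≤1074, duration 11≤14).
D3: dominated by D12 (side-effect rate 13≤15, cost 642≤952, duration 9≤11).
D4: not dominated.
D5: not dominated.
D6: dominated by D12 (side-effect rate 13≤18, cost 642≤1072, duration 9≤10).
D7: not dominated (best side-effect rate).
D8: not dominated.
D9: dominated by D3 (side-effect rate 15≤27, cost 952≤1453, duration 11≤14).
D10: not dominated.
D11: not dominated (best cost).
D12: not dominated.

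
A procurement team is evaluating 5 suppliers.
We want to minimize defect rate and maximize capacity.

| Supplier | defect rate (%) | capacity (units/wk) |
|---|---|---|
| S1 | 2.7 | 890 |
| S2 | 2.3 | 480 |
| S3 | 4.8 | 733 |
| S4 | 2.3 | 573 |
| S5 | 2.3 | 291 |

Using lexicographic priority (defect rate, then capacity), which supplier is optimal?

First minimize defect rate: best is 2.3, kept {S2, S4, S5}.
Then maximize capacity: best is 573, kept {S4}.

S4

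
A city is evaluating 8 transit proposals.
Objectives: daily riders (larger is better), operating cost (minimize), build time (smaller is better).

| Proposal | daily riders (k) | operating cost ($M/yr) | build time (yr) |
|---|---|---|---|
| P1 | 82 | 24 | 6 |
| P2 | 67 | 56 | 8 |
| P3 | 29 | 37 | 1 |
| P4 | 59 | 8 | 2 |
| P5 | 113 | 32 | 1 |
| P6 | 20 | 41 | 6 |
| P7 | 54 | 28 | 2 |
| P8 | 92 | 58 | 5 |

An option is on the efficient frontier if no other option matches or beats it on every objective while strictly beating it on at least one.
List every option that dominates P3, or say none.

P5: daily riders 113≥29, operating cost 32≤37, build time 1≤1 — dominates P3.
Others (P1, P2, P4, P6, P7, P8) are each worse than P3 on at least one objective.

P5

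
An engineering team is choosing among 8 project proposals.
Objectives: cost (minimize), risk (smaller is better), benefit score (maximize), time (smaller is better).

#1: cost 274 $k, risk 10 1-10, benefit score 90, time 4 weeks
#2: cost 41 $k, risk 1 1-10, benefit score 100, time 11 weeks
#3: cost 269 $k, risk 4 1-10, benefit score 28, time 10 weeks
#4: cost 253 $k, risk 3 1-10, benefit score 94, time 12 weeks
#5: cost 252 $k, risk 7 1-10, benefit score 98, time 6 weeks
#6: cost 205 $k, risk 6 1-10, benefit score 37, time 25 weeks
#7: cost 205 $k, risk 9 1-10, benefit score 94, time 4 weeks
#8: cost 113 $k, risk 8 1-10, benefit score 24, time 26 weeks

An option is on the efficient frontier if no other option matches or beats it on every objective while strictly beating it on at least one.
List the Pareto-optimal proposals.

#1: dominated by #7 (cost 205≤274, risk 9≤10, benefit score 94≥90, time 4≤4).
#2: not dominated (best cost).
#3: not dominated.
#4: dominated by #2 (cost 41≤253, risk 1≤3, benefit score 100≥94, time 11≤12).
#5: not dominated.
#6: dominated by #2 (cost 41≤205, risk 1≤6, benefit score 100≥37, time 11≤25).
#7: not dominated.
#8: dominated by #2 (cost 41≤113, risk 1≤8, benefit score 100≥24, time 11≤26).

#2, #3, #5, #7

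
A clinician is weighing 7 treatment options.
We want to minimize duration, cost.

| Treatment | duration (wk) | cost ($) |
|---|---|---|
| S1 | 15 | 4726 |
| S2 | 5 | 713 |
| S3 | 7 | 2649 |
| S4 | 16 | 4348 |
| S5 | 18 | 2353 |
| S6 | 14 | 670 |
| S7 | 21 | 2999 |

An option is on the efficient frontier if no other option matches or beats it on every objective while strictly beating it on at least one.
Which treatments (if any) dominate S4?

S2: duration 5≤16, cost 713≤4348 — dominates S4.
S3: duration 7≤16, cost 2649≤4348 — dominates S4.
S6: duration 14≤16, cost 670≤4348 — dominates S4.
Others (S1, S5, S7) are each worse than S4 on at least one objective.

S2, S3, S6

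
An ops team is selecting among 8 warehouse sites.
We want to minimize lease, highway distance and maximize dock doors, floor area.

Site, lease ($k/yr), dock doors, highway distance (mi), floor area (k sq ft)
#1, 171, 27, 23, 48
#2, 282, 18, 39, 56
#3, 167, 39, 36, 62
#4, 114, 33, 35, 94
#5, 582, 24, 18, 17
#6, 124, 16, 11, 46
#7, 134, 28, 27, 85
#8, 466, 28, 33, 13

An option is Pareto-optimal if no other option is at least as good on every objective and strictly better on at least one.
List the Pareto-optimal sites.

#1, #3, #4, #5, #6, #7

#1: not dominated.
#2: dominated by #3 (lease 167≤282, dock doors 39≥18, highway distance 36≤39, floor area 62≥56).
#3: not dominated (best dock doors).
#4: not dominated (best lease).
#5: not dominated.
#6: not dominated (best highway distance).
#7: not dominated.
#8: dominated by #7 (lease 134≤466, dock doors 28≥28, highway distance 27≤33, floor area 85≥13).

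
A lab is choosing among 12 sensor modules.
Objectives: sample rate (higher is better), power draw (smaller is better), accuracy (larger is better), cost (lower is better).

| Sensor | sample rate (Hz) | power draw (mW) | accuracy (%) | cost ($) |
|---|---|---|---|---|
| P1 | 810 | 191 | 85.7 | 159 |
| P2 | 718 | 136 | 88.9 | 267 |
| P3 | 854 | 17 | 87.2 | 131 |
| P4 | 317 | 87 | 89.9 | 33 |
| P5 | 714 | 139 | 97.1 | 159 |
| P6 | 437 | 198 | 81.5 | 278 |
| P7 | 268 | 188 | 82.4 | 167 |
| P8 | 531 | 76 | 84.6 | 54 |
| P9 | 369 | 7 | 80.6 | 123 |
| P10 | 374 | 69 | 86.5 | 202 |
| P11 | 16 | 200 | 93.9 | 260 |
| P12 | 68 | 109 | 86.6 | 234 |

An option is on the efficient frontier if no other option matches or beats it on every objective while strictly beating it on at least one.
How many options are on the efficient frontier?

6

P1: dominated by P3 (sample rate 854≥810, power draw 17≤191, accuracy 87.2≥85.7, cost 131≤159).
P2: not dominated.
P3: not dominated (best sample rate).
P4: not dominated (best cost).
P5: not dominated (best accuracy).
P6: dominated by P1 (sample rate 810≥437, power draw 191≤198, accuracy 85.7≥81.5, cost 159≤278).
P7: dominated by P3 (sample rate 854≥268, power draw 17≤188, accuracy 87.2≥82.4, cost 131≤167).
P8: not dominated.
P9: not dominated (best power draw).
P10: dominated by P3 (sample rate 854≥374, power draw 17≤69, accuracy 87.2≥86.5, cost 131≤202).
P11: dominated by P5 (sample rate 714≥16, power draw 139≤200, accuracy 97.1≥93.9, cost 159≤260).
P12: dominated by P3 (sample rate 854≥68, power draw 17≤109, accuracy 87.2≥86.6, cost 131≤234).
Pareto-optimal: P2, P3, P4, P5, P8, P9 → 6.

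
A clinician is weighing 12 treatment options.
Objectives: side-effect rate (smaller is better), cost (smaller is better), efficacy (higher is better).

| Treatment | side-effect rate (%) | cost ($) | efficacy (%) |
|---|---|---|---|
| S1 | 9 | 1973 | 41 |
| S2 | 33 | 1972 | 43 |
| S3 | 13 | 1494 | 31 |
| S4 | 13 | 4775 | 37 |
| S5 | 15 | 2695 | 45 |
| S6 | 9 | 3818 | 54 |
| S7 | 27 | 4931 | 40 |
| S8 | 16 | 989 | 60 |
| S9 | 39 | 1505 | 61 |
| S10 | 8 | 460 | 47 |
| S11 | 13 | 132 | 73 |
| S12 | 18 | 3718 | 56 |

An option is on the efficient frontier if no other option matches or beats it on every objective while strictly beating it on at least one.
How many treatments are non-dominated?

S1: dominated by S10 (side-effect rate 8≤9, cost 460≤1973, efficacy 47≥41).
S2: dominated by S8 (side-effect rate 16≤33, cost 989≤1972, efficacy 60≥43).
S3: dominated by S10 (side-effect rate 8≤13, cost 460≤1494, efficacy 47≥31).
S4: dominated by S1 (side-effect rate 9≤13, cost 1973≤4775, efficacy 41≥37).
S5: dominated by S10 (side-effect rate 8≤15, cost 460≤2695, efficacy 47≥45).
S6: not dominated.
S7: dominated by S1 (side-effect rate 9≤27, cost 1973≤4931, efficacy 41≥40).
S8: dominated by S11 (side-effect rate 13≤16, cost 132≤989, efficacy 73≥60).
S9: dominated by S11 (side-effect rate 13≤39, cost 132≤1505, efficacy 73≥61).
S10: not dominated (best side-effect rate).
S11: not dominated (best cost).
S12: dominated by S8 (side-effect rate 16≤18, cost 989≤3718, efficacy 60≥56).
Pareto-optimal: S6, S10, S11 → 3.

3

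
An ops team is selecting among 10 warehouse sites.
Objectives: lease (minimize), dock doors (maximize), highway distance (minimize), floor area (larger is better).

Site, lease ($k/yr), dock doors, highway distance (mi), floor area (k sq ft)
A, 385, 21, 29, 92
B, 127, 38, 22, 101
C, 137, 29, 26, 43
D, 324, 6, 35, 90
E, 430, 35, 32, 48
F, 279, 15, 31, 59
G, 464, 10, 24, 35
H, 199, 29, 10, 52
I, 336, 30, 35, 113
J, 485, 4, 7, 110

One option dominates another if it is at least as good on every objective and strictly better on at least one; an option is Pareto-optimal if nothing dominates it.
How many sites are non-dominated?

4

A: dominated by B (lease 127≤385, dock doors 38≥21, highway distance 22≤29, floor area 101≥92).
B: not dominated (best lease).
C: dominated by B (lease 127≤137, dock doors 38≥29, highway distance 22≤26, floor area 101≥43).
D: dominated by B (lease 127≤324, dock doors 38≥6, highway distance 22≤35, floor area 101≥90).
E: dominated by B (lease 127≤430, dock doors 38≥35, highway distance 22≤32, floor area 101≥48).
F: dominated by B (lease 127≤279, dock doors 38≥15, highway distance 22≤31, floor area 101≥59).
G: dominated by B (lease 127≤464, dock doors 38≥10, highway distance 22≤24, floor area 101≥35).
H: not dominated.
I: not dominated (best floor area).
J: not dominated (best highway distance).
Pareto-optimal: B, H, I, J → 4.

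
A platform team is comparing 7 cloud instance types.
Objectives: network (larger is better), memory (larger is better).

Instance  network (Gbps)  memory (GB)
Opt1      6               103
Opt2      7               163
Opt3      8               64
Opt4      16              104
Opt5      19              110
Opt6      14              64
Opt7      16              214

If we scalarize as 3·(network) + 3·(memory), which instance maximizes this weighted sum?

Opt1: 3·6 + 3·103 = 327
Opt2: 3·7 + 3·163 = 510
Opt3: 3·8 + 3·64 = 216
Opt4: 3·16 + 3·104 = 360
Opt5: 3·19 + 3·110 = 387
Opt6: 3·14 + 3·64 = 234
Opt7: 3·16 + 3·214 = 690
Highest: Opt7 at 690.

Opt7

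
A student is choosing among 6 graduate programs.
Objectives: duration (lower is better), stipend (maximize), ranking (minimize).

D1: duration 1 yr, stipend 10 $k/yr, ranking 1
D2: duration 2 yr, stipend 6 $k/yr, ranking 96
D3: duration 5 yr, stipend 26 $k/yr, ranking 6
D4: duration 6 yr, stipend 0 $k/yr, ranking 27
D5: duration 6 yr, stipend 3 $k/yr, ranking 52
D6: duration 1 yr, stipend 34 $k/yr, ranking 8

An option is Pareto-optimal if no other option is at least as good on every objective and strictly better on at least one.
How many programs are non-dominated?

3

D1: not dominated (best ranking).
D2: dominated by D1 (duration 1≤2, stipend 10≥6, ranking 1≤96).
D3: not dominated.
D4: dominated by D1 (duration 1≤6, stipend 10≥0, ranking 1≤27).
D5: dominated by D1 (duration 1≤6, stipend 10≥3, ranking 1≤52).
D6: not dominated (best stipend).
Pareto-optimal: D1, D3, D6 → 3.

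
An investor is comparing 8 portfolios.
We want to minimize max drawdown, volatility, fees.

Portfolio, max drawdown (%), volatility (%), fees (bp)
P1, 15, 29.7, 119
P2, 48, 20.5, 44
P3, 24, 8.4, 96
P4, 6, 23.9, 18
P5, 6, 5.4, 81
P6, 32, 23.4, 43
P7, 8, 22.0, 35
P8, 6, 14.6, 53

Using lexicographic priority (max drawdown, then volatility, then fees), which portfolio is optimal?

First minimize max drawdown: best is 6, kept {P4, P5, P8}.
Then minimize volatility: best is 5.4, kept {P5}.

P5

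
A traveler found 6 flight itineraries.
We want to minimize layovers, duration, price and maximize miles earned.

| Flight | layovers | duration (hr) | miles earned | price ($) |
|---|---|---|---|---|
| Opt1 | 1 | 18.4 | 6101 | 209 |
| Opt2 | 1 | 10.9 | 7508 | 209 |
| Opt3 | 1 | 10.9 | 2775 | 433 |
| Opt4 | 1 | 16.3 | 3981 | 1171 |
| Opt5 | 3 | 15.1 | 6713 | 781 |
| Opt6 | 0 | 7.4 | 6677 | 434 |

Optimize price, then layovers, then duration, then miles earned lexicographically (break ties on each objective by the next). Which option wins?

Opt2

First minimize price: best is 209, kept {Opt1, Opt2}.
Then minimize layovers: best is 1, kept {Opt1, Opt2}.
Then minimize duration: best is 10.9, kept {Opt2}.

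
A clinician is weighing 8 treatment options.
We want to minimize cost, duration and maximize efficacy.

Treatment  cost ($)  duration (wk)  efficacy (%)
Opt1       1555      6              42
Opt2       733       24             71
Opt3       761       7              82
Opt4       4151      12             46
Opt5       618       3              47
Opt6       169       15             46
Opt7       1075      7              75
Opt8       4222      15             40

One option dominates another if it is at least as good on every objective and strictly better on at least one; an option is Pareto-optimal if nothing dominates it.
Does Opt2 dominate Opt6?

Opt2 vs Opt6: Opt2 is worse on cost (733 vs 169), so it does not dominate Opt6.

No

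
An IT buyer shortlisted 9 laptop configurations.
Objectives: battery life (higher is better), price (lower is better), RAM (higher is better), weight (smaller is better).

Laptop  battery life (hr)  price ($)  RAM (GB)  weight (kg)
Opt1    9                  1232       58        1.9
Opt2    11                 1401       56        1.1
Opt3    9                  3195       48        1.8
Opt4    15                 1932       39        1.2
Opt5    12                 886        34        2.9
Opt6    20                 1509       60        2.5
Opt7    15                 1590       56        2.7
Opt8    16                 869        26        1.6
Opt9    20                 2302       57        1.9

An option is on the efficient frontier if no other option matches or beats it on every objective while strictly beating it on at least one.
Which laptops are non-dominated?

Opt1, Opt2, Opt4, Opt5, Opt6, Opt8, Opt9

Opt1: not dominated.
Opt2: not dominated (best weight).
Opt3: dominated by Opt2 (battery life 11≥9, price 1401≤3195, RAM 56≥48, weight 1.1≤1.8).
Opt4: not dominated.
Opt5: not dominated.
Opt6: not dominated (best RAM).
Opt7: dominated by Opt6 (battery life 20≥15, price 1509≤1590, RAM 60≥56, weight 2.5≤2.7).
Opt8: not dominated (best price).
Opt9: not dominated.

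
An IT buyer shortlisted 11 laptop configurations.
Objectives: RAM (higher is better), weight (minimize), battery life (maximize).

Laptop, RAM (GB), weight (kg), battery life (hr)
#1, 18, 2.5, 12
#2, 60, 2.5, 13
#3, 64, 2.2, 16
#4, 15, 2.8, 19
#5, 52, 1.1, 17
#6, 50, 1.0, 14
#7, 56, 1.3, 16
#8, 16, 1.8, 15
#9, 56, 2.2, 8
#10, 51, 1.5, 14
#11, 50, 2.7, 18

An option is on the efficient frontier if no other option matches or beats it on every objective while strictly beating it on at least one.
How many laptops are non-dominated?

6

#1: dominated by #2 (RAM 60≥18, weight 2.5≤2.5, battery life 13≥12).
#2: dominated by #3 (RAM 64≥60, weight 2.2≤2.5, battery life 16≥13).
#3: not dominated (best RAM).
#4: not dominated (best battery life).
#5: not dominated.
#6: not dominated (best weight).
#7: not dominated.
#8: dominated by #5 (RAM 52≥16, weight 1.1≤1.8, battery life 17≥15).
#9: dominated by #3 (RAM 64≥56, weight 2.2≤2.2, battery life 16≥8).
#10: dominated by #5 (RAM 52≥51, weight 1.1≤1.5, battery life 17≥14).
#11: not dominated.
Pareto-optimal: #3, #4, #5, #6, #7, #11 → 6.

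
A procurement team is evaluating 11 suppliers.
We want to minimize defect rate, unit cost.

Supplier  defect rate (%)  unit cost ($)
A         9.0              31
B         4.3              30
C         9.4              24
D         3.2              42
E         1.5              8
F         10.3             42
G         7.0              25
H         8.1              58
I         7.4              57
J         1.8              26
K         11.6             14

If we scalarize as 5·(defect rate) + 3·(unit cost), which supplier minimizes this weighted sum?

E

A: 5·9.0 + 3·31 = 138.0
B: 5·4.3 + 3·30 = 111.5
C: 5·9.4 + 3·24 = 119.0
D: 5·3.2 + 3·42 = 142.0
E: 5·1.5 + 3·8 = 31.5
F: 5·10.3 + 3·42 = 177.5
G: 5·7.0 + 3·25 = 110.0
H: 5·8.1 + 3·58 = 214.5
I: 5·7.4 + 3·57 = 208.0
J: 5·1.8 + 3·26 = 87.0
K: 5·11.6 + 3·14 = 100.0
Lowest: E at 31.5.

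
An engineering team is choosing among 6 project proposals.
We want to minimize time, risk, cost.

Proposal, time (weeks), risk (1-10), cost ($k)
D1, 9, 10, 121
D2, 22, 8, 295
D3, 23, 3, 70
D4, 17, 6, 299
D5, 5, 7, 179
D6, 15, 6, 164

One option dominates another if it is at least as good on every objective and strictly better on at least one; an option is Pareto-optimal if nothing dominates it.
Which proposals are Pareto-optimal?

D1, D3, D5, D6

D1: not dominated.
D2: dominated by D5 (time 5≤22, risk 7≤8, cost 179≤295).
D3: not dominated (best risk).
D4: dominated by D6 (time 15≤17, risk 6≤6, cost 164≤299).
D5: not dominated (best time).
D6: not dominated.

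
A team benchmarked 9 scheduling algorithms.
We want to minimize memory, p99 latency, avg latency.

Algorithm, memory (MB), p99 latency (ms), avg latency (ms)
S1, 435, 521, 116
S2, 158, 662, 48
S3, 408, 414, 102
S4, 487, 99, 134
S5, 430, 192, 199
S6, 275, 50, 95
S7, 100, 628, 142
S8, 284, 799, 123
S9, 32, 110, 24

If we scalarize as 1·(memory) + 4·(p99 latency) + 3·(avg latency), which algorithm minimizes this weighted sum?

S9

S1: 1·435 + 4·521 + 3·116 = 2867
S2: 1·158 + 4·662 + 3·48 = 2950
S3: 1·408 + 4·414 + 3·102 = 2370
S4: 1·487 + 4·99 + 3·134 = 1285
S5: 1·430 + 4·192 + 3·199 = 1795
S6: 1·275 + 4·50 + 3·95 = 760
S7: 1·100 + 4·628 + 3·142 = 3038
S8: 1·284 + 4·799 + 3·123 = 3849
S9: 1·32 + 4·110 + 3·24 = 544
Lowest: S9 at 544.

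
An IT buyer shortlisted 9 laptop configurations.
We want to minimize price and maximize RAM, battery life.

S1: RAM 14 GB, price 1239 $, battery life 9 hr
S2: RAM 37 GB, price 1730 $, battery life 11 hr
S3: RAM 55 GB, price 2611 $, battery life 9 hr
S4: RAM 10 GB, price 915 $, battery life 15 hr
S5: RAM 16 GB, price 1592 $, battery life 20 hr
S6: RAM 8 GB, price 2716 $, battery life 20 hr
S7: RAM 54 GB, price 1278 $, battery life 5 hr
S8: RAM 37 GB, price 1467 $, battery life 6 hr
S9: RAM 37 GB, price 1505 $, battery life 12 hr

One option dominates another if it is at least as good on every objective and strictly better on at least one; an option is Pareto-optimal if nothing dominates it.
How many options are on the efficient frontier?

S1: not dominated.
S2: dominated by S9 (RAM 37≥37, price 1505≤1730, battery life 12≥11).
S3: not dominated (best RAM).
S4: not dominated (best price).
S5: not dominated.
S6: dominated by S5 (RAM 16≥8, price 1592≤2716, battery life 20≥20).
S7: not dominated.
S8: not dominated.
S9: not dominated.
Pareto-optimal: S1, S3, S4, S5, S7, S8, S9 → 7.

7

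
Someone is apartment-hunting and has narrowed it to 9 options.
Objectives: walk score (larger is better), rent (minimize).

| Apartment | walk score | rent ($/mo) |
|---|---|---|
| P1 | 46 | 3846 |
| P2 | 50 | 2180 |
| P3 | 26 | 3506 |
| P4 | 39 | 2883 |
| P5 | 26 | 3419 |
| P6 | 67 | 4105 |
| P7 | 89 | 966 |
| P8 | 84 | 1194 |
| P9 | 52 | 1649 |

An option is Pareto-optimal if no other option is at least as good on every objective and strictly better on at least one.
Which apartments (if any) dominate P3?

P2: walk score 50≥26, rent 2180≤3506 — dominates P3.
P4: walk score 39≥26, rent 2883≤3506 — dominates P3.
P5: walk score 26≥26, rent 3419≤3506 — dominates P3.
P7: walk score 89≥26, rent 966≤3506 — dominates P3.
P8: walk score 84≥26, rent 1194≤3506 — dominates P3.
P9: walk score 52≥26, rent 1649≤3506 — dominates P3.
Others (P1, P6) are each worse than P3 on at least one objective.

P2, P4, P5, P7, P8, P9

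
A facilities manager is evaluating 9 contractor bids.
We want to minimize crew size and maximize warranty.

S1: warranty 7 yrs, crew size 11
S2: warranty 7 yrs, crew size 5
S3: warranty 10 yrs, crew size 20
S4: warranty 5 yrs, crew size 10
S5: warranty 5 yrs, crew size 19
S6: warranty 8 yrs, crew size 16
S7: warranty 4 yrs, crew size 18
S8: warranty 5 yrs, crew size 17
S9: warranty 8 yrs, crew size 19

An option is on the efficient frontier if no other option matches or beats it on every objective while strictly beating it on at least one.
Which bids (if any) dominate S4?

S2: warranty 7≥5, crew size 5≤10 — dominates S4.
Others (S1, S3, S5, S6, S7, S8, S9) are each worse than S4 on at least one objective.

S2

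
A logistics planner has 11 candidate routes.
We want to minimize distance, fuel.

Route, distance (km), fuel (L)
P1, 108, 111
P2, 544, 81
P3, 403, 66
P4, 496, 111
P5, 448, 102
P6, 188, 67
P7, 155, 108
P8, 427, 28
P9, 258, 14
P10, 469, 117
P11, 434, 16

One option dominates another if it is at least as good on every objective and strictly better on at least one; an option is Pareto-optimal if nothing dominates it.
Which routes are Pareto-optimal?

P1: not dominated (best distance).
P2: dominated by P3 (distance 403≤544, fuel 66≤81).
P3: dominated by P9 (distance 258≤403, fuel 14≤66).
P4: dominated by P1 (distance 108≤496, fuel 111≤111).
P5: dominated by P3 (distance 403≤448, fuel 66≤102).
P6: not dominated.
P7: not dominated.
P8: dominated by P9 (distance 258≤427, fuel 14≤28).
P9: not dominated (best fuel).
P10: dominated by P1 (distance 108≤469, fuel 111≤117).
P11: dominated by P9 (distance 258≤434, fuel 14≤16).

P1, P6, P7, P9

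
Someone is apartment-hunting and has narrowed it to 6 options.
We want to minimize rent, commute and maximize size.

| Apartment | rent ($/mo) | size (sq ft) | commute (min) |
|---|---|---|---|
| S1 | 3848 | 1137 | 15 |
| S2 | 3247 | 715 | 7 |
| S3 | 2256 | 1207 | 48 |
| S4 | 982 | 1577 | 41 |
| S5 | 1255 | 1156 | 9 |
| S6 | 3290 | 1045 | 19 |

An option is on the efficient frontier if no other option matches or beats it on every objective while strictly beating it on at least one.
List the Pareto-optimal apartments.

S1: dominated by S5 (rent 1255≤3848, size 1156≥1137, commute 9≤15).
S2: not dominated (best commute).
S3: dominated by S4 (rent 982≤2256, size 1577≥1207, commute 41≤48).
S4: not dominated (best rent).
S5: not dominated.
S6: dominated by S5 (rent 1255≤3290, size 1156≥1045, commute 9≤19).

S2, S4, S5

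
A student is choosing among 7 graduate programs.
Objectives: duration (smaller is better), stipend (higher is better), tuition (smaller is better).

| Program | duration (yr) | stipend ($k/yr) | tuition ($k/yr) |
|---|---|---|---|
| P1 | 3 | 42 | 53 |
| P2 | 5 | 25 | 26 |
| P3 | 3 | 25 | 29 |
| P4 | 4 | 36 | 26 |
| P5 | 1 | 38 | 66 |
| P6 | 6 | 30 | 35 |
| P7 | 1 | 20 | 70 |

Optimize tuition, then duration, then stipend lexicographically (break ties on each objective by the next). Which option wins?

First minimize tuition: best is 26, kept {P2, P4}.
Then minimize duration: best is 4, kept {P4}.

P4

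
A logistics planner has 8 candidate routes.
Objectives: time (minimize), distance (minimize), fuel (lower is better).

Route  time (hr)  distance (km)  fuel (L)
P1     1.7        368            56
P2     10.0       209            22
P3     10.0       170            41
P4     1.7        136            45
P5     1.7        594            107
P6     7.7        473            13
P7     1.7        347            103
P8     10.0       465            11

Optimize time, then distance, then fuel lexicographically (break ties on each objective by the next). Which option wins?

P4

First minimize time: best is 1.7, kept {P1, P4, P5, P7}.
Then minimize distance: best is 136, kept {P4}.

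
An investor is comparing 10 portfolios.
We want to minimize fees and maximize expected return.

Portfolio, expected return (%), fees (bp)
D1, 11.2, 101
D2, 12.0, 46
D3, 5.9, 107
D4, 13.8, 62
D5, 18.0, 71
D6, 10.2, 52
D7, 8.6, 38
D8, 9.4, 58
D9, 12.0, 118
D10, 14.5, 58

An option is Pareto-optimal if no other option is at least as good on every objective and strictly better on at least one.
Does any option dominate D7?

D1: worse on fees (101 vs 38).
D2: worse on fees (46 vs 38).
D3: worse on expected return (5.9 vs 8.6).
D4: worse on fees (62 vs 38).
D5: worse on fees (71 vs 38).
D6: worse on fees (52 vs 38).
D8: worse on fees (58 vs 38).
D9: worse on fees (118 vs 38).
D10: worse on fees (58 vs 38).
No option is at least as good as D7 on every objective and strictly better on one.

No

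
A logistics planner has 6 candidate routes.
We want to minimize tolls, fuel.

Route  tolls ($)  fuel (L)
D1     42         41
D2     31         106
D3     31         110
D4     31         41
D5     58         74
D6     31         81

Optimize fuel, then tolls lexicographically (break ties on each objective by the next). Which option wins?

First minimize fuel: best is 41, kept {D1, D4}.
Then minimize tolls: best is 31, kept {D4}.

D4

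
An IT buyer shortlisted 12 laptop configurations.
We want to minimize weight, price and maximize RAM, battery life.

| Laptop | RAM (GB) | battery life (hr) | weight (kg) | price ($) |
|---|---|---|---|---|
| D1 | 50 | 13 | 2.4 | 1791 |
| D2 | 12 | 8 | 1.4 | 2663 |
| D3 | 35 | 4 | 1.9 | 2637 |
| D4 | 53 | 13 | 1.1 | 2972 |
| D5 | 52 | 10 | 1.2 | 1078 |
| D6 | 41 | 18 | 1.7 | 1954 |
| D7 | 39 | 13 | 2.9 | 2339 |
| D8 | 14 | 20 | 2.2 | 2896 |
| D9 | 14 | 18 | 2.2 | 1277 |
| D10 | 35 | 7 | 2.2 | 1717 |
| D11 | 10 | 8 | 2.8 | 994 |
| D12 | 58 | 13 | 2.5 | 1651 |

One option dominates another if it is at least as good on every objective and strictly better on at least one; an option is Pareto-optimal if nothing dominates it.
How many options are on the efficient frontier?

8

D1: not dominated.
D2: dominated by D5 (RAM 52≥12, battery life 10≥8, weight 1.2≤1.4, price 1078≤2663).
D3: dominated by D5 (RAM 52≥35, battery life 10≥4, weight 1.2≤1.9, price 1078≤2637).
D4: not dominated (best weight).
D5: not dominated.
D6: not dominated.
D7: dominated by D1 (RAM 50≥39, battery life 13≥13, weight 2.4≤2.9, price 1791≤2339).
D8: not dominated (best battery life).
D9: not dominated.
D10: dominated by D5 (RAM 52≥35, battery life 10≥7, weight 1.2≤2.2, price 1078≤1717).
D11: not dominated (best price).
D12: not dominated (best RAM).
Pareto-optimal: D1, D4, D5, D6, D8, D9, D11, D12 → 8.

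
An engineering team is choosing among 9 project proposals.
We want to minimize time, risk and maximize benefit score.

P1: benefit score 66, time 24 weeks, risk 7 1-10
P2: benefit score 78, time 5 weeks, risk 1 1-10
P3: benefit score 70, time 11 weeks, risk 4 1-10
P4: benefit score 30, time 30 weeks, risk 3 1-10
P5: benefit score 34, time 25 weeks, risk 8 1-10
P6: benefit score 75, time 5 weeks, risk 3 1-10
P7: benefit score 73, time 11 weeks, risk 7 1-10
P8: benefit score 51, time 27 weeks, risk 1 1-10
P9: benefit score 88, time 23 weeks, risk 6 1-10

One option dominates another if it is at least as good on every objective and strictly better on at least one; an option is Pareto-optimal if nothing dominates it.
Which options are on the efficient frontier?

P2, P9

P1: dominated by P2 (benefit score 78≥66, time 5≤24, risk 1≤7).
P2: not dominated.
P3: dominated by P2 (benefit score 78≥70, time 5≤11, risk 1≤4).
P4: dominated by P2 (benefit score 78≥30, time 5≤30, risk 1≤3).
P5: dominated by P1 (benefit score 66≥34, time 24≤25, risk 7≤8).
P6: dominated by P2 (benefit score 78≥75, time 5≤5, risk 1≤3).
P7: dominated by P2 (benefit score 78≥73, time 5≤11, risk 1≤7).
P8: dominated by P2 (benefit score 78≥51, time 5≤27, risk 1≤1).
P9: not dominated (best benefit score).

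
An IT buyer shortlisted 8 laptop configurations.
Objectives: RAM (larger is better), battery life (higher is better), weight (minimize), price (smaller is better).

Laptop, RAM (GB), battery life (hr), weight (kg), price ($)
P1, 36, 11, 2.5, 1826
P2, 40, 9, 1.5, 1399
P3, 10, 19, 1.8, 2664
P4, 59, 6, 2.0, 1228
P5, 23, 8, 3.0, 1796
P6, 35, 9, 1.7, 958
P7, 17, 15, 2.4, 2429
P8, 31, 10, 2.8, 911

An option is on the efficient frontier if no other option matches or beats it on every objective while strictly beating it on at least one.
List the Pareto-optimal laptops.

P1: not dominated.
P2: not dominated (best weight).
P3: not dominated (best battery life).
P4: not dominated (best RAM).
P5: dominated by P2 (RAM 40≥23, battery life 9≥8, weight 1.5≤3.0, price 1399≤1796).
P6: not dominated.
P7: not dominated.
P8: not dominated (best price).

P1, P2, P3, P4, P6, P7, P8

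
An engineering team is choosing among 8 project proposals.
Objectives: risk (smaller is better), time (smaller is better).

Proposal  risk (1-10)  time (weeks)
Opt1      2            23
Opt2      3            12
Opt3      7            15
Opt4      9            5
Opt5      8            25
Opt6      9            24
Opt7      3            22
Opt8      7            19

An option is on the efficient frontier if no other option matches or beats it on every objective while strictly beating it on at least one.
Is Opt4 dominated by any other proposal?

Opt1: worse on time (23 vs 5).
Opt2: worse on time (12 vs 5).
Opt3: worse on time (15 vs 5).
Opt5: worse on time (25 vs 5).
Opt6: worse on time (24 vs 5).
Opt7: worse on time (22 vs 5).
Opt8: worse on time (19 vs 5).
No option is at least as good as Opt4 on every objective and strictly better on one.

No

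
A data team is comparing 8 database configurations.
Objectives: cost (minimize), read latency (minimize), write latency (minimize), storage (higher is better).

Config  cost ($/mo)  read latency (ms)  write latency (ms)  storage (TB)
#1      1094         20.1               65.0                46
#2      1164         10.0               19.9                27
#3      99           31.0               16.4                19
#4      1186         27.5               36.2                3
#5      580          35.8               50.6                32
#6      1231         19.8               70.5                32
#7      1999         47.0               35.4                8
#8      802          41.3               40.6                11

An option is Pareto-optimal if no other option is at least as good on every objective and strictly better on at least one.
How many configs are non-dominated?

#1: not dominated (best storage).
#2: not dominated (best read latency).
#3: not dominated (best cost).
#4: dominated by #2 (cost 1164≤1186, read latency 10.0≤27.5, write latency 19.9≤36.2, storage 27≥3).
#5: not dominated.
#6: not dominated.
#7: dominated by #2 (cost 1164≤1999, read latency 10.0≤47.0, write latency 19.9≤35.4, storage 27≥8).
#8: dominated by #3 (cost 99≤802, read latency 31.0≤41.3, write latency 16.4≤40.6, storage 19≥11).
Pareto-optimal: #1, #2, #3, #5, #6 → 5.

5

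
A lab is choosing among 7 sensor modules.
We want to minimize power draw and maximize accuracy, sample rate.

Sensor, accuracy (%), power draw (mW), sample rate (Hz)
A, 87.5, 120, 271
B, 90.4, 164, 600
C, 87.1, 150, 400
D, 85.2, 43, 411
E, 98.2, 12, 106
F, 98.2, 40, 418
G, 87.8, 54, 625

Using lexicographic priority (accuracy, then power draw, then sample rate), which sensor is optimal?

First maximize accuracy: best is 98.2, kept {E, F}.
Then minimize power draw: best is 12, kept {E}.

E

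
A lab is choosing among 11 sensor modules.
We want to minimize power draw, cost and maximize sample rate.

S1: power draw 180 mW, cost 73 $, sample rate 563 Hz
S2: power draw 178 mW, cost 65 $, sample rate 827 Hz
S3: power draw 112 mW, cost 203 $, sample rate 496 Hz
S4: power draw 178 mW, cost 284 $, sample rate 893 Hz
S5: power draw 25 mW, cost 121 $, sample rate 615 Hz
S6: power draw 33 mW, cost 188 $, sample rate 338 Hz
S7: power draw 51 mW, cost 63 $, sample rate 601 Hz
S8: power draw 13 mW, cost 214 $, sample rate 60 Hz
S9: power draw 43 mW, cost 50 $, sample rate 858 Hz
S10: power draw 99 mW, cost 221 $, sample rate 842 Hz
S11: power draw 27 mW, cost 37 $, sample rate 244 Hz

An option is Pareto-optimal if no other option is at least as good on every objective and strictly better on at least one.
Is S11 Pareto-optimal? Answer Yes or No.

S1: worse on power draw (180 vs 27).
S2: worse on power draw (178 vs 27).
S3: worse on power draw (112 vs 27).
S4: worse on power draw (178 vs 27).
S5: worse on cost (121 vs 37).
S6: worse on power draw (33 vs 27).
S7: worse on power draw (51 vs 27).
S8: worse on cost (214 vs 37).
S9: worse on power draw (43 vs 27).
S10: worse on power draw (99 vs 27).
No option is at least as good as S11 on every objective and strictly better on one.

Yes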